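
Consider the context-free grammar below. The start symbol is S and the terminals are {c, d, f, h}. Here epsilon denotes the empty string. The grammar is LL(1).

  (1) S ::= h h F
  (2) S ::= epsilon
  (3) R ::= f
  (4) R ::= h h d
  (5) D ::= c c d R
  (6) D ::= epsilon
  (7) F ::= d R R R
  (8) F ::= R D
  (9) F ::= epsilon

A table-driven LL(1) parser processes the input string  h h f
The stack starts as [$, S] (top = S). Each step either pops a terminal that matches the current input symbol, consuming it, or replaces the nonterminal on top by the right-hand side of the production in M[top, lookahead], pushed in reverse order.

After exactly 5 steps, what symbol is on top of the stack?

     Stack    Input    Action
  1  $ S      h h f $  expand S ::= h h F
  2  $ F h h  h h f $  match h
  3  $ F h    h f $    match h
  4  $ F      f $      expand F ::= R D
  5  $ D R    f $      expand R ::= f
Stack after step 5: $ D f (top = f).

f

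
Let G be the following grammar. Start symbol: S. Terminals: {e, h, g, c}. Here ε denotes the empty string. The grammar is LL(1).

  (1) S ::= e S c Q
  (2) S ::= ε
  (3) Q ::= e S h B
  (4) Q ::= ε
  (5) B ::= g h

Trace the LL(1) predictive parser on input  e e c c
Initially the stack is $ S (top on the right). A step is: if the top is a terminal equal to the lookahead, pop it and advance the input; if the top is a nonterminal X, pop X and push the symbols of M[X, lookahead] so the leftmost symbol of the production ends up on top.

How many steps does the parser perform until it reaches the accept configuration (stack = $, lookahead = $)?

step 1: stack=$ S  input=e e c c $  — expand S ::= e S c Q
step 2: stack=$ Q c S e  input=e e c c $  — match e
step 3: stack=$ Q c S  input=e c c $  — expand S ::= e S c Q
step 4: stack=$ Q c Q c S e  input=e c c $  — match e
step 5: stack=$ Q c Q c S  input=c c $  — expand S ::= ε
step 6: stack=$ Q c Q c  input=c c $  — match c
step 7: stack=$ Q c Q  input=c $  — expand Q ::= ε
step 8: stack=$ Q c  input=c $  — match c
step 9: stack=$ Q  input=$  — expand Q ::= ε
Accept reached after 9 steps.

9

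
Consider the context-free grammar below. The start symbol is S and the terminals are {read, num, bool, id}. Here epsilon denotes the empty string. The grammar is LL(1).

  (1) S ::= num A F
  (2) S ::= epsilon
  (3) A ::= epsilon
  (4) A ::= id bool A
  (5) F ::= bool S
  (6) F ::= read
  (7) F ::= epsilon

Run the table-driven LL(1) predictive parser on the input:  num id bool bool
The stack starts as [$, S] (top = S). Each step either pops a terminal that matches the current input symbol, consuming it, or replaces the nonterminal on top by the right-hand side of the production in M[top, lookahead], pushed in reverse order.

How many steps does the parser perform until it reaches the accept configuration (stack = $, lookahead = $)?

step 1: stack=$ S  input=num id bool bool $  — expand S ::= num A F
step 2: stack=$ F A num  input=num id bool bool $  — match num
step 3: stack=$ F A  input=id bool bool $  — expand A ::= id bool A
step 4: stack=$ F A bool id  input=id bool bool $  — match id
step 5: stack=$ F A bool  input=bool bool $  — match bool
step 6: stack=$ F A  input=bool $  — expand A ::= epsilon
step 7: stack=$ F  input=bool $  — expand F ::= bool S
step 8: stack=$ S bool  input=bool $  — match bool
step 9: stack=$ S  input=$  — expand S ::= epsilon
Accept reached after 9 steps.

9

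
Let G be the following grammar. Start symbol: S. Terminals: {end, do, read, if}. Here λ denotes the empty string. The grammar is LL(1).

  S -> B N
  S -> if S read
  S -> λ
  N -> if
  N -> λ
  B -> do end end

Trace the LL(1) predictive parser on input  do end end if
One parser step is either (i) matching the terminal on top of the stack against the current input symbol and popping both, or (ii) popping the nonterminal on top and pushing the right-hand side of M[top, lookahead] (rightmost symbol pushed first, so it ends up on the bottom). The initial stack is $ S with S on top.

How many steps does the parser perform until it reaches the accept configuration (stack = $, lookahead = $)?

step 1: stack=$ S  input=do end end if $  — expand S -> B N
step 2: stack=$ N B  input=do end end if $  — expand B -> do end end
step 3: stack=$ N end end do  input=do end end if $  — match do
step 4: stack=$ N end end  input=end end if $  — match end
step 5: stack=$ N end  input=end if $  — match end
step 6: stack=$ N  input=if $  — expand N -> if
step 7: stack=$ if  input=if $  — match if
Accept reached after 7 steps.

7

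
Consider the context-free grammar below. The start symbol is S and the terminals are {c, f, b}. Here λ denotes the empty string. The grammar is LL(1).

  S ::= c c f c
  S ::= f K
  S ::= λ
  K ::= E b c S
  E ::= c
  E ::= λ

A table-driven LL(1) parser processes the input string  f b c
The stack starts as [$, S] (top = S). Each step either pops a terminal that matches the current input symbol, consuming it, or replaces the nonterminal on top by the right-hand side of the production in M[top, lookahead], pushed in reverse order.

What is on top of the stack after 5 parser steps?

c

step 1: stack=$ S  input=f b c $  — expand S ::= f K
step 2: stack=$ K f  input=f b c $  — match f
step 3: stack=$ K  input=b c $  — expand K ::= E b c S
step 4: stack=$ S c b E  input=b c $  — expand E ::= λ
step 5: stack=$ S c b  input=b c $  — match b
Stack after step 5: $ S c (top = c).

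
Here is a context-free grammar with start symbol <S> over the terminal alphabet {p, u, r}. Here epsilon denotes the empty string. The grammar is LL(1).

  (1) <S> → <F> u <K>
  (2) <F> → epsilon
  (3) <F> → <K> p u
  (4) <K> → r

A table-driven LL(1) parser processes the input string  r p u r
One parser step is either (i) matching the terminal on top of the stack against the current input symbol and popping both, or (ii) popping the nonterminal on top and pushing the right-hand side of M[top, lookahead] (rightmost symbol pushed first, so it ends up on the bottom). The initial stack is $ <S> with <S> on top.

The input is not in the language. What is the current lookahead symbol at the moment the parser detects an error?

step 1: stack=$ <S>  input=r p u r $  — expand <S> → <F> u <K>
step 2: stack=$ <K> u <F>  input=r p u r $  — expand <F> → <K> p u
step 3: stack=$ <K> u u p <K>  input=r p u r $  — expand <K> → r
step 4: stack=$ <K> u u p r  input=r p u r $  — match r
step 5: stack=$ <K> u u p  input=p u r $  — match p
step 6: stack=$ <K> u u  input=u r $  — match u
step 7: stack=$ <K> u  input=r $  — error: top is terminal u but lookahead is r

r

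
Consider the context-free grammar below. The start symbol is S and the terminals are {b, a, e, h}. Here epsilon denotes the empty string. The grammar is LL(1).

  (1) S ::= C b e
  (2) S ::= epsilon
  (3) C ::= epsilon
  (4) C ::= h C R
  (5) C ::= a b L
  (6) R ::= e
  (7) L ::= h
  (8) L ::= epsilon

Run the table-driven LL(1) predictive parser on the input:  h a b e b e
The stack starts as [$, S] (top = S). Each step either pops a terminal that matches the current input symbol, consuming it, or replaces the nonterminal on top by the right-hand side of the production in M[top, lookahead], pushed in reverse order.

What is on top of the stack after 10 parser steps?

step 1: stack=$ S  input=h a b e b e $  — expand S ::= C b e
step 2: stack=$ e b C  input=h a b e b e $  — expand C ::= h C R
step 3: stack=$ e b R C h  input=h a b e b e $  — match h
step 4: stack=$ e b R C  input=a b e b e $  — expand C ::= a b L
step 5: stack=$ e b R L b a  input=a b e b e $  — match a
step 6: stack=$ e b R L b  input=b e b e $  — match b
step 7: stack=$ e b R L  input=e b e $  — expand L ::= epsilon
step 8: stack=$ e b R  input=e b e $  — expand R ::= e
step 9: stack=$ e b e  input=e b e $  — match e
step 10: stack=$ e b  input=b e $  — match b
Stack after step 10: $ e (top = e).

e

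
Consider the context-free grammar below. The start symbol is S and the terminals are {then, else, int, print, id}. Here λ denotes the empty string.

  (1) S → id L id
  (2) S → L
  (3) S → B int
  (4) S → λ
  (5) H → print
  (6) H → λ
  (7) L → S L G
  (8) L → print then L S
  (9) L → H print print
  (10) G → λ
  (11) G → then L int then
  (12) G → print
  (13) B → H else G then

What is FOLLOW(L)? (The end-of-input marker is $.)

{$, else, id, int, print, then}

FIRST(H) = {λ, print}
FIRST(G) = {λ, print, then}
FIRST(B) = {else, print}  (via H else G then)
FIRST(S) = {λ, else, id, print}  (via L, B int)
FIRST(L) = {else, id, print}  (via S L G, H print print)
FOLLOW(S) includes $ since S is the start symbol.
FOLLOW(H): in L→H print print, H is followed by print print with FIRST {print}; in B→H else G then, H is followed by else G then with FIRST {else}. Thus FOLLOW(H) = {else, print}.
FOLLOW(B): in S→B int, B is followed by int with FIRST {int}. Thus FOLLOW(B) = {int}.
FOLLOW(S): in L→S L G, S is followed by L G with FIRST {else, id, print}; in L→print then L S, the suffix after S is empty, so FOLLOW(S) ⊇ FOLLOW(L) = {$, else, id, int, print, then}. Thus FOLLOW(S) = {$, else, id, int, print, then}.
FOLLOW(L): in S→id L id, L is followed by id with FIRST {id}; in S→L, the suffix after L is empty, so FOLLOW(L) ⊇ FOLLOW(S) = {$, else, id, int, print, then}; in L→S L G, L is followed by G with FIRST {λ, print, then}; in L→S L G, the suffix after L is nullable (adds nothing new); in L→print then L S, L is followed by S with FIRST {λ, else, id, print}; in L→print then L S, the suffix after L is nullable (adds nothing new); in G→then L int then, L is followed by int then with FIRST {int}. Thus FOLLOW(L) = {$, else, id, int, print, then}.
FOLLOW(G): in L→S L G, the suffix after G is empty, so FOLLOW(G) ⊇ FOLLOW(L) = {$, else, id, int, print, then}; in B→H else G then, G is followed by then with FIRST {then}. Thus FOLLOW(G) = {$, else, id, int, print, then}.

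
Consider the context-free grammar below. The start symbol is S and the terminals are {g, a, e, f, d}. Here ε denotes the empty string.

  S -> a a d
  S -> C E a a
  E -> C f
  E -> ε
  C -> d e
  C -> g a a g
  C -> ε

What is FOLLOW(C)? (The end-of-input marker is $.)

FIRST(C) = {ε, d, g}
FIRST(E) = {ε, d, f, g}  (via C f)
FIRST(S) = {a, d, f, g}  (via C E a a)
FOLLOW(S) includes $ since S is the start symbol.
FOLLOW(S): S appears on no right-hand side. Thus FOLLOW(S) = {$}.
FOLLOW(E): in S->C E a a, E is followed by a a with FIRST {a}. Thus FOLLOW(E) = {a}.
FOLLOW(C): in S->C E a a, C is followed by E a a with FIRST {a, d, f, g}; in E->C f, C is followed by f with FIRST {f}. Thus FOLLOW(C) = {a, d, f, g}.

{a, d, f, g}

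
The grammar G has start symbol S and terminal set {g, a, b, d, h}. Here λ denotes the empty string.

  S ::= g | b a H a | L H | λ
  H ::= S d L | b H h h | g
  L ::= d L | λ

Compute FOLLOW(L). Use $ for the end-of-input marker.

{$, a, b, d, g, h}

FIRST(L): from L::=d L we get {d}; from L::=λ we get {λ}. So FIRST(L) = {λ, d}.
FIRST(S): from S::=g we get {g}; from S::=b a H a we get {b}; from S::=L H we get {b, d, g}; from S::=λ we get {λ}. So FIRST(S) = {λ, b, d, g}.
FIRST(H): from H::=S d L we get {b, d, g}; from H::=b H h h we get {b}; from H::=g we get {g}. So FIRST(H) = {b, d, g}.
FOLLOW(S) includes $ since S is the start symbol.
FOLLOW(S): in H::=S d L, S is followed by d L with FIRST {d}. Thus FOLLOW(S) = {$, d}.
FOLLOW(H): in S::=b a H a, H is followed by a with FIRST {a}; in S::=L H, the suffix after H is empty, so FOLLOW(H) ⊇ FOLLOW(S) = {$, d}; in H::=b H h h, H is followed by h h with FIRST {h}. Thus FOLLOW(H) = {$, a, d, h}.
FOLLOW(L): in S::=L H, L is followed by H with FIRST {b, d, g}; in H::=S d L, the suffix after L is empty, so FOLLOW(L) ⊇ FOLLOW(H) = {$, a, d, h}; in L::=d L, the suffix after L is empty (adds nothing new). Thus FOLLOW(L) = {$, a, b, d, g, h}.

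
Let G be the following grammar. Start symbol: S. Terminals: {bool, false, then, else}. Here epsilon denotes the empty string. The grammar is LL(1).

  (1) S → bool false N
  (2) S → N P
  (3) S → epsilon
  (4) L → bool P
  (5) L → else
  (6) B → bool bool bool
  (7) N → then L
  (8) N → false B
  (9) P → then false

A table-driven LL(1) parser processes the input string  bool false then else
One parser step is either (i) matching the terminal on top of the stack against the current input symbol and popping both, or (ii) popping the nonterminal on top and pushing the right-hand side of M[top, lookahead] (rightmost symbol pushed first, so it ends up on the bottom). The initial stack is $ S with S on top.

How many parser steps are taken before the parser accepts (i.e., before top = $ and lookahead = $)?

7

     Stack           Input                   Action
  1  $ S             bool false then else $  expand S → bool false N
  2  $ N false bool  bool false then else $  match bool
  3  $ N false       false then else $       match false
  4  $ N             then else $             expand N → then L
  5  $ L then        then else $             match then
  6  $ L             else $                  expand L → else
  7  $ else          else $                  match else
Accept reached after 7 steps.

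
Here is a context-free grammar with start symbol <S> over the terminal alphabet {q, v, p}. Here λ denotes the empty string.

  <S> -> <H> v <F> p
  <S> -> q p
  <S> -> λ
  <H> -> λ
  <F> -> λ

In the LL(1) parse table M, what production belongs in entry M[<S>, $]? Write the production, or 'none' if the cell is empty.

FIRST(<H>) = {λ}
FIRST(<F>) = {λ}
FIRST(<S>) = {λ, q, v}  (via <H> v <F> p)
FOLLOW(<S>) includes $ since <S> is the start symbol.
FOLLOW(<S>): <S> appears on no right-hand side. Thus FOLLOW(<S>) = {$}.
For <S> -> <H> v <F> p: FIRST(<H> v <F> p) = {v}, so it goes in M[<S>, t] for t ∈ {v}.
For <S> -> q p: FIRST(q p) = {q}, so it goes in M[<S>, t] for t ∈ {q}.
For <S> -> λ: FIRST(λ) = {λ}, so it goes in M[<S>, t] for t ∈ {}; since λ ∈ FIRST, also for every t ∈ FOLLOW(<S>) = {$}.

<S> -> λ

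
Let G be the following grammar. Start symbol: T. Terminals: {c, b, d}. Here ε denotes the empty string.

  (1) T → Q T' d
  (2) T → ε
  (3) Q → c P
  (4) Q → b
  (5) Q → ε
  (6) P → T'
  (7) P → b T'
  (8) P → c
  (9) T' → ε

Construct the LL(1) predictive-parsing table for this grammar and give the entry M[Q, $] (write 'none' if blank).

none

FIRST(Q) = {ε, b, c}
FIRST(T') = {ε}
FIRST(T) = {ε, b, c, d}  (via Q T' d)
FIRST(P) = {ε, b, c}  (via T')
FOLLOW(T) includes $ since T is the start symbol.
FOLLOW(Q): in T→Q T' d, Q is followed by T' d with FIRST {d}. Thus FOLLOW(Q) = {d}.
For Q → c P: FIRST(c P) = {c}, so it goes in M[Q, t] for t ∈ {c}.
For Q → b: FIRST(b) = {b}, so it goes in M[Q, t] for t ∈ {b}.
For Q → ε: FIRST(ε) = {ε}, so it goes in M[Q, t] for t ∈ {}; since ε ∈ FIRST, also for every t ∈ FOLLOW(Q) = {d}.
None of these place a production in M[Q, $].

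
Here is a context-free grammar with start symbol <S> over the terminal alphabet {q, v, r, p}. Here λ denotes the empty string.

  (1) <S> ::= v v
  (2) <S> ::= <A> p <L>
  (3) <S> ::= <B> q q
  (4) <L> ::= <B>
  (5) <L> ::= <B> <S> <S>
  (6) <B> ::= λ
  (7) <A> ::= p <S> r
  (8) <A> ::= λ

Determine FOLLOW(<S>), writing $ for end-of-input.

FIRST(<B>) = {λ}
FIRST(<A>) = {λ, p}
FIRST(<S>) = {p, q, v}  (via <A> p <L>, <B> q q)
FIRST(<L>) = {λ, p, q, v}  (via <B>, <B> <S> <S>)
FOLLOW(<S>) includes $ since <S> is the start symbol.
FOLLOW(<A>): in <S>::=<A> p <L>, <A> is followed by p <L> with FIRST {p}. Thus FOLLOW(<A>) = {p}.
FOLLOW(<S>): in <L>::=<B> <S> <S> (occurrence 1), <S> is followed by <S> with FIRST {p, q, v}; in <L>::=<B> <S> <S> (occurrence 2), the suffix after <S> is empty, so FOLLOW(<S>) ⊇ FOLLOW(<L>) = {$, p, q, r, v}; in <A>::=p <S> r, <S> is followed by r with FIRST {r}. Thus FOLLOW(<S>) = {$, p, q, r, v}.
FOLLOW(<L>): in <S>::=<A> p <L>, the suffix after <L> is empty, so FOLLOW(<L>) ⊇ FOLLOW(<S>) = {$, p, q, r, v}. Thus FOLLOW(<L>) = {$, p, q, r, v}.
FOLLOW(<B>): in <S>::=<B> q q, <B> is followed by q q with FIRST {q}; in <L>::=<B>, the suffix after <B> is empty, so FOLLOW(<B>) ⊇ FOLLOW(<L>) = {$, p, q, r, v}; in <L>::=<B> <S> <S>, <B> is followed by <S> <S> with FIRST {p, q, v}. Thus FOLLOW(<B>) = {$, p, q, r, v}.

{$, p, q, r, v}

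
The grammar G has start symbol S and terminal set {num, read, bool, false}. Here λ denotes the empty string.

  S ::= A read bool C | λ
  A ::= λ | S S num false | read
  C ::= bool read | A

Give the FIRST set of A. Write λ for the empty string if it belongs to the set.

FIRST(S) = {λ, num, read}  (via A read bool C)
FIRST(A) = {λ, num, read}  (via S S num false)
FIRST(C) = {λ, bool, num, read}  (via A)

{λ, num, read}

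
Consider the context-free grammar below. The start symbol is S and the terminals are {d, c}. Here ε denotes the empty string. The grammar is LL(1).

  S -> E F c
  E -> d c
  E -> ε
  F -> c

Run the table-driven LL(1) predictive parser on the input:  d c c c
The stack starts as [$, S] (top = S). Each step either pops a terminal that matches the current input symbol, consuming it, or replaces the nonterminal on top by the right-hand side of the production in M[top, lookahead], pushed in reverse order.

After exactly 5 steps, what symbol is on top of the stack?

step 1: stack=$ S  input=d c c c $  — expand S -> E F c
step 2: stack=$ c F E  input=d c c c $  — expand E -> d c
step 3: stack=$ c F c d  input=d c c c $  — match d
step 4: stack=$ c F c  input=c c c $  — match c
step 5: stack=$ c F  input=c c $  — expand F -> c
Stack after step 5: $ c c (top = c).

c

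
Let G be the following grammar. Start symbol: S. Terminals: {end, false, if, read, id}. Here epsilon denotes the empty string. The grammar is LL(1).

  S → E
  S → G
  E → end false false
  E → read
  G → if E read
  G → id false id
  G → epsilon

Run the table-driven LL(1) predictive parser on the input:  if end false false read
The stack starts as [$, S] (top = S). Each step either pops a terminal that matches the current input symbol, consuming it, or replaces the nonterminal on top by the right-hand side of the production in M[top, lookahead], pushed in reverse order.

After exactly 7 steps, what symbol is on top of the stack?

step 1: stack=$ S  input=if end false false read $  — expand S → G
step 2: stack=$ G  input=if end false false read $  — expand G → if E read
step 3: stack=$ read E if  input=if end false false read $  — match if
step 4: stack=$ read E  input=end false false read $  — expand E → end false false
step 5: stack=$ read false false end  input=end false false read $  — match end
step 6: stack=$ read false false  input=false false read $  — match false
step 7: stack=$ read false  input=false read $  — match false
Stack after step 7: $ read (top = read).

read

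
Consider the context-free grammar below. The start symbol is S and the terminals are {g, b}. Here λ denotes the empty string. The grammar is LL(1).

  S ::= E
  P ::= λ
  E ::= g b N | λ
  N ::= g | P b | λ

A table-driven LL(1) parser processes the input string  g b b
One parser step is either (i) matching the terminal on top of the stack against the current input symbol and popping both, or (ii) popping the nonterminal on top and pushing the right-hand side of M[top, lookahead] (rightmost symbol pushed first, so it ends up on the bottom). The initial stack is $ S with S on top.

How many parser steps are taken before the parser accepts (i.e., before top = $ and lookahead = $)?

7

     Stack    Input    Action
  1  $ S      g b b $  expand S ::= E
  2  $ E      g b b $  expand E ::= g b N
  3  $ N b g  g b b $  match g
  4  $ N b    b b $    match b
  5  $ N      b $      expand N ::= P b
  6  $ b P    b $      expand P ::= λ
  7  $ b      b $      match b
Accept reached after 7 steps.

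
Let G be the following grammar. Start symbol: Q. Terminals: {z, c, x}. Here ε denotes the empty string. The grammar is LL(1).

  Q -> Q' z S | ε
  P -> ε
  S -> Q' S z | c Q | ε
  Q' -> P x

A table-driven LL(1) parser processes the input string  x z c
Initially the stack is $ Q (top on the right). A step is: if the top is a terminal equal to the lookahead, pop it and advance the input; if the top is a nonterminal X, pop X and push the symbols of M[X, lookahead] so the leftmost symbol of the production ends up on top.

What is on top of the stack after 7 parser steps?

Q

     Stack      Input    Action
  1  $ Q        x z c $  expand Q -> Q' z S
  2  $ S z Q'   x z c $  expand Q' -> P x
  3  $ S z x P  x z c $  expand P -> ε
  4  $ S z x    x z c $  match x
  5  $ S z      z c $    match z
  6  $ S        c $      expand S -> c Q
  7  $ Q c      c $      match c
Stack after step 7: $ Q (top = Q).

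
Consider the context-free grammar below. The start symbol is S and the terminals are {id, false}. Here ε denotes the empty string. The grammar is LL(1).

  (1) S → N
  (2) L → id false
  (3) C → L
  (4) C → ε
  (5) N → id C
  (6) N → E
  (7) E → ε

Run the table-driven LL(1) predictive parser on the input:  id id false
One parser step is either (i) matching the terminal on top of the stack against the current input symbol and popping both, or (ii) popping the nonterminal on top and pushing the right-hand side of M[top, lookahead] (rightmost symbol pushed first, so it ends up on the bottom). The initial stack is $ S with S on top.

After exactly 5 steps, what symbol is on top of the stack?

id

     Stack   Input          Action
  1  $ S     id id false $  expand S → N
  2  $ N     id id false $  expand N → id C
  3  $ C id  id id false $  match id
  4  $ C     id false $     expand C → L
  5  $ L     id false $     expand L → id false
Stack after step 5: $ false id (top = id).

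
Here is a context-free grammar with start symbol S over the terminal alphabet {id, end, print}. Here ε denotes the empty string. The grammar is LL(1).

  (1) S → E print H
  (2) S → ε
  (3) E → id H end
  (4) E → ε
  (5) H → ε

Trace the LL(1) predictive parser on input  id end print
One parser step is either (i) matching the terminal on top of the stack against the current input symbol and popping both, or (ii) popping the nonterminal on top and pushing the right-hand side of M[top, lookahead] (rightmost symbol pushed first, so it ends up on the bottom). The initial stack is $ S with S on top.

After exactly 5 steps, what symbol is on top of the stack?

print

step 1: stack=$ S  input=id end print $  — expand S → E print H
step 2: stack=$ H print E  input=id end print $  — expand E → id H end
step 3: stack=$ H print end H id  input=id end print $  — match id
step 4: stack=$ H print end H  input=end print $  — expand H → ε
step 5: stack=$ H print end  input=end print $  — match end
Stack after step 5: $ H print (top = print).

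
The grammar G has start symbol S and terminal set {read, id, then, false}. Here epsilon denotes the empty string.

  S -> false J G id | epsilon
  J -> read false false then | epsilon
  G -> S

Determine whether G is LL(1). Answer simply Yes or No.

FIRST(S) = {epsilon, false}
FIRST(J) = {epsilon, read}
FIRST(G) = {epsilon, false}
FOLLOW(S) = {$, id}
FOLLOW(J) = {false, id}
FOLLOW(G) = {id}
Each cell of M receives at most one production.

Yes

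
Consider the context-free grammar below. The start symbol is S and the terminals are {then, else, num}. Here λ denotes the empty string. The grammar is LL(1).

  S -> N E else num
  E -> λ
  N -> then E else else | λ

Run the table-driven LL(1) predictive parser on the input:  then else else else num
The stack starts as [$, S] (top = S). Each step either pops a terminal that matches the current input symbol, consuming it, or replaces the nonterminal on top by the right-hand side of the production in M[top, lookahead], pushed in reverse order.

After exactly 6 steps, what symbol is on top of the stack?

step 1: stack=$ S  input=then else else else num $  — expand S -> N E else num
step 2: stack=$ num else E N  input=then else else else num $  — expand N -> then E else else
step 3: stack=$ num else E else else E then  input=then else else else num $  — match then
step 4: stack=$ num else E else else E  input=else else else num $  — expand E -> λ
step 5: stack=$ num else E else else  input=else else else num $  — match else
step 6: stack=$ num else E else  input=else else num $  — match else
Stack after step 6: $ num else E (top = E).

E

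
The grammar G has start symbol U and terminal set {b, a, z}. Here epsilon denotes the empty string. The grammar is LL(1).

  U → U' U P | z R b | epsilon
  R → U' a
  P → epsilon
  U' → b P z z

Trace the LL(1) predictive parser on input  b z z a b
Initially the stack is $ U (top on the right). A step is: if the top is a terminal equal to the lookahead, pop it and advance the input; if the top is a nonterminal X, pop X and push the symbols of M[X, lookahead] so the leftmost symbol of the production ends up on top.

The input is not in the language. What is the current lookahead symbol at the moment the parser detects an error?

a

step 1: stack=$ U  input=b z z a b $  — expand U → U' U P
step 2: stack=$ P U U'  input=b z z a b $  — expand U' → b P z z
step 3: stack=$ P U z z P b  input=b z z a b $  — match b
step 4: stack=$ P U z z P  input=z z a b $  — expand P → epsilon
step 5: stack=$ P U z z  input=z z a b $  — match z
step 6: stack=$ P U z  input=z a b $  — match z
step 7: stack=$ P U  input=a b $  — error: M[U, a] is empty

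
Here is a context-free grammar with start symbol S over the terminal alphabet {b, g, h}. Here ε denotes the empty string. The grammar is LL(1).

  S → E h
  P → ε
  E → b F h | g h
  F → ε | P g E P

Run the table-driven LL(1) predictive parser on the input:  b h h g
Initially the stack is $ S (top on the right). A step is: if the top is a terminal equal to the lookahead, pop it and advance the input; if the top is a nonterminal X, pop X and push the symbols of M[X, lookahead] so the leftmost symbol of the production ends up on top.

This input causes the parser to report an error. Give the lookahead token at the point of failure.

     Stack      Input      Action
  1  $ S        b h h g $  expand S → E h
  2  $ h E      b h h g $  expand E → b F h
  3  $ h h F b  b h h g $  match b
  4  $ h h F    h h g $    expand F → ε
  5  $ h h      h h g $    match h
  6  $ h        h g $      match h
  7  $          g $        error: stack empty but input remains

g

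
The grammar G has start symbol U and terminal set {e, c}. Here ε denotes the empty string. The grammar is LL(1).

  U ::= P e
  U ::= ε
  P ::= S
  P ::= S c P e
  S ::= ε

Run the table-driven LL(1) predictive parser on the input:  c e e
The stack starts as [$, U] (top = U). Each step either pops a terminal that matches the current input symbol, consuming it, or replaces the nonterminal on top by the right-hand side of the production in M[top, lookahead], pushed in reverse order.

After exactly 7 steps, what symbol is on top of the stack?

e

     Stack        Input    Action
  1  $ U          c e e $  expand U ::= P e
  2  $ e P        c e e $  expand P ::= S c P e
  3  $ e e P c S  c e e $  expand S ::= ε
  4  $ e e P c    c e e $  match c
  5  $ e e P      e e $    expand P ::= S
  6  $ e e S      e e $    expand S ::= ε
  7  $ e e        e e $    match e
Stack after step 7: $ e (top = e).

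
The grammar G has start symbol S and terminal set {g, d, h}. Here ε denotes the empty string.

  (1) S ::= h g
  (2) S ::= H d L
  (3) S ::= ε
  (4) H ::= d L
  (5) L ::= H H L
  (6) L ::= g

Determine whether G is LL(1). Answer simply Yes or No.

FIRST(S) = {ε, d, h}
FIRST(H) = {d}
FIRST(L) = {d, g}
FOLLOW(S) = {$}
FOLLOW(H) = {d, g}
FOLLOW(L) = {$, d, g}
Each cell of M receives at most one production.

Yes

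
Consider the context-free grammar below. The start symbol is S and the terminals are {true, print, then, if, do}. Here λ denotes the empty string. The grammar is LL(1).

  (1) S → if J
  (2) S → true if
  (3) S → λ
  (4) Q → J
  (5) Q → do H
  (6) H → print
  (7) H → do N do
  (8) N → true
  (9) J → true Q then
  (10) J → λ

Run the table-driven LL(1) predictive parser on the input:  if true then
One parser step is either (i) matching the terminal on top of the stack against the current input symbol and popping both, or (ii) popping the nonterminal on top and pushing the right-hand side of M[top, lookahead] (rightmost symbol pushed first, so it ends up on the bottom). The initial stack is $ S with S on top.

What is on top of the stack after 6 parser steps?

then

     Stack          Input           Action
  1  $ S            if true then $  expand S → if J
  2  $ J if         if true then $  match if
  3  $ J            true then $     expand J → true Q then
  4  $ then Q true  true then $     match true
  5  $ then Q       then $          expand Q → J
  6  $ then J       then $          expand J → λ
Stack after step 6: $ then (top = then).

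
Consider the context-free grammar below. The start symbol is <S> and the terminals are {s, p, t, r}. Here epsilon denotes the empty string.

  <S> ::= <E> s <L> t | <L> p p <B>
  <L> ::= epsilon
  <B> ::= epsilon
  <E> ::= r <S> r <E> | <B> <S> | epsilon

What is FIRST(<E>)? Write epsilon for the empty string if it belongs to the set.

{epsilon, p, r, s}

FIRST(<L>) = {epsilon}
FIRST(<B>) = {epsilon}
FIRST(<S>) = {p, r, s}  (via <E> s <L> t, <L> p p <B>)
FIRST(<E>) = {epsilon, p, r, s}  (via <B> <S>)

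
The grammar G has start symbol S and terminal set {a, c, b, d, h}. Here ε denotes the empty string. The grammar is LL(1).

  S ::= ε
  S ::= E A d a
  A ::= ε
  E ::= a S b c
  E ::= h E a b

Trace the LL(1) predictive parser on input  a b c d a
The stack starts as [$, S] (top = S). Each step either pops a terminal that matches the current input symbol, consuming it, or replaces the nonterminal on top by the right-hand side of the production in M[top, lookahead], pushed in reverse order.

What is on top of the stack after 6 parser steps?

     Stack            Input        Action
  1  $ S              a b c d a $  expand S ::= E A d a
  2  $ a d A E        a b c d a $  expand E ::= a S b c
  3  $ a d A c b S a  a b c d a $  match a
  4  $ a d A c b S    b c d a $    expand S ::= ε
  5  $ a d A c b      b c d a $    match b
  6  $ a d A c        c d a $      match c
Stack after step 6: $ a d A (top = A).

A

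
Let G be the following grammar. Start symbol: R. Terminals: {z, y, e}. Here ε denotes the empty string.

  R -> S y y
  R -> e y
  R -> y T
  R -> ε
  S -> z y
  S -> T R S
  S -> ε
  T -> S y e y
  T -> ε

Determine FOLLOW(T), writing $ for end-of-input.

FIRST(R) = {ε, e, y, z}  (via S y y)
FIRST(S) = {ε, e, y, z}  (via T R S)
FIRST(T) = {ε, e, y, z}  (via S y e y)
FOLLOW(R) includes $ since R is the start symbol.
FOLLOW(S): in R->S y y, S is followed by y y with FIRST {y}; in S->T R S, the suffix after S is empty (adds nothing new); in T->S y e y, S is followed by y e y with FIRST {y}. Thus FOLLOW(S) = {y}.
FOLLOW(R): in S->T R S, R is followed by S with FIRST {ε, e, y, z}; in S->T R S, the suffix after R is nullable, so FOLLOW(R) ⊇ FOLLOW(S) = {y}. Thus FOLLOW(R) = {$, e, y, z}.
FOLLOW(T): in R->y T, the suffix after T is empty, so FOLLOW(T) ⊇ FOLLOW(R) = {$, e, y, z}; in S->T R S, T is followed by R S with FIRST {ε, e, y, z}; in S->T R S, the suffix after T is nullable, so FOLLOW(T) ⊇ FOLLOW(S) = {y}. Thus FOLLOW(T) = {$, e, y, z}.

{$, e, y, z}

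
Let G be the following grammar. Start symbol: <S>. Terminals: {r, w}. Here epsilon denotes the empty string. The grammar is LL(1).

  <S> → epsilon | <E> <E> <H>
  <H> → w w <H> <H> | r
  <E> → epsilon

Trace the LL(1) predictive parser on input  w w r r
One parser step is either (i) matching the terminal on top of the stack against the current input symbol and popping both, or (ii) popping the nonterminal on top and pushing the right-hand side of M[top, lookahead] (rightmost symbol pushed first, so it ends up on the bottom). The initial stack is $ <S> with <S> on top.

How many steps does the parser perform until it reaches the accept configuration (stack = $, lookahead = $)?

10

step 1: stack=$ <S>  input=w w r r $  — expand <S> → <E> <E> <H>
step 2: stack=$ <H> <E> <E>  input=w w r r $  — expand <E> → epsilon
step 3: stack=$ <H> <E>  input=w w r r $  — expand <E> → epsilon
step 4: stack=$ <H>  input=w w r r $  — expand <H> → w w <H> <H>
step 5: stack=$ <H> <H> w w  input=w w r r $  — match w
step 6: stack=$ <H> <H> w  input=w r r $  — match w
step 7: stack=$ <H> <H>  input=r r $  — expand <H> → r
step 8: stack=$ <H> r  input=r r $  — match r
step 9: stack=$ <H>  input=r $  — expand <H> → r
step 10: stack=$ r  input=r $  — match r
Accept reached after 10 steps.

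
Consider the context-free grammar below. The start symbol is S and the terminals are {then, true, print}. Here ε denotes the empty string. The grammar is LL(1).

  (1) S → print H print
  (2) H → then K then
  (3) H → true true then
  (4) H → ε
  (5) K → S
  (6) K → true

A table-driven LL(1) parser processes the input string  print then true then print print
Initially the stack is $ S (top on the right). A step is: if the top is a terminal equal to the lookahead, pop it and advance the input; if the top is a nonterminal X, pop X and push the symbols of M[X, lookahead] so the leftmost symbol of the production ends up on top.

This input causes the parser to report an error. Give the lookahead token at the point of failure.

     Stack                Input                               Action
  1  $ S                  print then true then print print $  expand S → print H print
  2  $ print H print      print then true then print print $  match print
  3  $ print H            then true then print print $        expand H → then K then
  4  $ print then K then  then true then print print $        match then
  5  $ print then K       true then print print $             expand K → true
  6  $ print then true    true then print print $             match true
  7  $ print then         then print print $                  match then
  8  $ print              print print $                       match print
  9  $                    print $                             error: stack empty but input remains

print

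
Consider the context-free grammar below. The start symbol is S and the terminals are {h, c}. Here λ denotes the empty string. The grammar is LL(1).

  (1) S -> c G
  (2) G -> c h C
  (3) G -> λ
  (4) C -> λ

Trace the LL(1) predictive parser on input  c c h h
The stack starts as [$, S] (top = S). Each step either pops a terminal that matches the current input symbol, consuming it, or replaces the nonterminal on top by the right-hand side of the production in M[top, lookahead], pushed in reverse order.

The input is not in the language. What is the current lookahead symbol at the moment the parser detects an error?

step 1: stack=$ S  input=c c h h $  — expand S -> c G
step 2: stack=$ G c  input=c c h h $  — match c
step 3: stack=$ G  input=c h h $  — expand G -> c h C
step 4: stack=$ C h c  input=c h h $  — match c
step 5: stack=$ C h  input=h h $  — match h
step 6: stack=$ C  input=h $  — error: M[C, h] is empty

h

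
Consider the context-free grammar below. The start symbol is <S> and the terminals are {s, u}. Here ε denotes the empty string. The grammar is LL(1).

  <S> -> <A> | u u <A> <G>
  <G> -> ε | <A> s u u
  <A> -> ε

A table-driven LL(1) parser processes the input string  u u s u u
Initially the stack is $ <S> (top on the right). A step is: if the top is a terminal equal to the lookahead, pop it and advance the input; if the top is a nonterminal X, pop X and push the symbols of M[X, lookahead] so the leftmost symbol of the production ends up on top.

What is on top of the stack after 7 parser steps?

step 1: stack=$ <S>  input=u u s u u $  — expand <S> -> u u <A> <G>
step 2: stack=$ <G> <A> u u  input=u u s u u $  — match u
step 3: stack=$ <G> <A> u  input=u s u u $  — match u
step 4: stack=$ <G> <A>  input=s u u $  — expand <A> -> ε
step 5: stack=$ <G>  input=s u u $  — expand <G> -> <A> s u u
step 6: stack=$ u u s <A>  input=s u u $  — expand <A> -> ε
step 7: stack=$ u u s  input=s u u $  — match s
Stack after step 7: $ u u (top = u).

u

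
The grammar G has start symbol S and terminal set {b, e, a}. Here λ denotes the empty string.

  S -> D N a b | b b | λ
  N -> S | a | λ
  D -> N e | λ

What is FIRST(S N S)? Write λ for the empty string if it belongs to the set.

FIRST(S): from S->D N a b we get {a, b, e}; from S->b b we get {b}; from S->λ we get {λ}. So FIRST(S) = {λ, a, b, e}.
FIRST(N): from N->S we get {λ, a, b, e}; from N->a we get {a}; from N->λ we get {λ}. So FIRST(N) = {λ, a, b, e}.
FIRST(D): from D->N e we get {a, b, e}; from D->λ we get {λ}. So FIRST(D) = {λ, a, b, e}.
FIRST(S N S): take FIRST of each symbol in turn, carrying on past any symbol whose FIRST contains λ; result {λ, a, b, e}.

{λ, a, b, e}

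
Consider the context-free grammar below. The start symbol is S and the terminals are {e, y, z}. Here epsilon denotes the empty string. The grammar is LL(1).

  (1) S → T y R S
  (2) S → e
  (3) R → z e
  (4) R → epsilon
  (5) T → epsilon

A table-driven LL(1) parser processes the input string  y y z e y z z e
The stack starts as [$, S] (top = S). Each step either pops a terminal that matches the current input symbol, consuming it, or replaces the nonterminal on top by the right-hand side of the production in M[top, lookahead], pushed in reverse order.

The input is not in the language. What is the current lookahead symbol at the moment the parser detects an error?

z

      Stack      Input              Action
   1  $ S        y y z e y z z e $  expand S → T y R S
   2  $ S R y T  y y z e y z z e $  expand T → epsilon
   3  $ S R y    y y z e y z z e $  match y
   4  $ S R      y z e y z z e $    expand R → epsilon
   5  $ S        y z e y z z e $    expand S → T y R S
   6  $ S R y T  y z e y z z e $    expand T → epsilon
   7  $ S R y    y z e y z z e $    match y
   8  $ S R      z e y z z e $      expand R → z e
   9  $ S e z    z e y z z e $      match z
  10  $ S e      e y z z e $        match e
  11  $ S        y z z e $          expand S → T y R S
  12  $ S R y T  y z z e $          expand T → epsilon
  13  $ S R y    y z z e $          match y
  14  $ S R      z z e $            expand R → z e
  15  $ S e z    z z e $            match z
  16  $ S e      z e $              error: top is terminal e but lookahead is z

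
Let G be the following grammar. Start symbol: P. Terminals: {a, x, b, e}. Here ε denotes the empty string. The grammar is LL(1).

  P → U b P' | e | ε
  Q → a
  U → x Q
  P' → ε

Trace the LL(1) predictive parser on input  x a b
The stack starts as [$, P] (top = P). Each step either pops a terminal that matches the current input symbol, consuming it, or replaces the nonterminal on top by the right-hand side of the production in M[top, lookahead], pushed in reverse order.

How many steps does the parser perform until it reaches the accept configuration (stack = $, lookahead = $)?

7

step 1: stack=$ P  input=x a b $  — expand P → U b P'
step 2: stack=$ P' b U  input=x a b $  — expand U → x Q
step 3: stack=$ P' b Q x  input=x a b $  — match x
step 4: stack=$ P' b Q  input=a b $  — expand Q → a
step 5: stack=$ P' b a  input=a b $  — match a
step 6: stack=$ P' b  input=b $  — match b
step 7: stack=$ P'  input=$  — expand P' → ε
Accept reached after 7 steps.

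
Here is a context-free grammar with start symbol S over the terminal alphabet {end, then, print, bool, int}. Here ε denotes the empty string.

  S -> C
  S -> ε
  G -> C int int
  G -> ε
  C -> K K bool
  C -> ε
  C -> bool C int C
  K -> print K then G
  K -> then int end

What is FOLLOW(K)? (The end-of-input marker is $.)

{bool, print, then}

FIRST(K) = {print, then}
FIRST(C) = {ε, bool, print, then}  (via K K bool)
FIRST(S) = {ε, bool, print, then}  (via C)
FIRST(G) = {ε, bool, int, print, then}  (via C int int)
FOLLOW(S) includes $ since S is the start symbol.
FOLLOW(S): S appears on no right-hand side. Thus FOLLOW(S) = {$}.
FOLLOW(C): in S->C, the suffix after C is empty, so FOLLOW(C) ⊇ FOLLOW(S) = {$}; in G->C int int, C is followed by int int with FIRST {int}; in C->bool C int C (occurrence 1), C is followed by int C with FIRST {int}; in C->bool C int C (occurrence 2), the suffix after C is empty (adds nothing new). Thus FOLLOW(C) = {$, int}.
FOLLOW(K): in C->K K bool (occurrence 1), K is followed by K bool with FIRST {print, then}; in C->K K bool (occurrence 2), K is followed by bool with FIRST {bool}; in K->print K then G, K is followed by then G with FIRST {then}. Thus FOLLOW(K) = {bool, print, then}.
FOLLOW(G): in K->print K then G, the suffix after G is empty, so FOLLOW(G) ⊇ FOLLOW(K) = {bool, print, then}. Thus FOLLOW(G) = {bool, print, then}.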